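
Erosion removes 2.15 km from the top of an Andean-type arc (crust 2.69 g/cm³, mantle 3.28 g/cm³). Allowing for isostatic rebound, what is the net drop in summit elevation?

Rebound u = e ρ_c/ρ_m = 2.15 km × 2.69/3.28 = 1.763 km.
Net surface drop = e − u = 2.15 km − 1.763 km = e (ρ_m − ρ_c)/ρ_m = 0.387 km.

0.387 km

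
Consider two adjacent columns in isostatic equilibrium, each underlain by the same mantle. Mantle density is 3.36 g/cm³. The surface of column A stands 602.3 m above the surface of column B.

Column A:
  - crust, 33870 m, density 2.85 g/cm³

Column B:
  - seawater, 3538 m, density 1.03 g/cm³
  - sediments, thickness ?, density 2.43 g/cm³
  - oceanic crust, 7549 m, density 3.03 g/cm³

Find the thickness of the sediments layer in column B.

4860 m

Take the compensation level at the base of the deeper column (depth z_c below the surface of column A) and equate Σ ρ_i t_i down to z_c; mantle fills any gap and the z_c terms cancel.
Column A: 33870×2.85 + (z_c − 33870)×3.36
Column B: 602.3×0 + 3538×1.03 + x×2.43 + 7549×3.03 + (z_c − 602.3 − 11087 − x)×3.36
The z_c×3.36 term appears on both sides and cancels. Collect the known terms of each column as K = Σ(ρt)_known − 3.36 × (depth of known layers): K_A = 96529.5 − 3.36×33870 = −17273.7; K_B = 26517.61 − 3.36×(602.3 + 11087) = −12758.438.
Balance: K_A = K_B − x×(3.36 − 2.43), so x = (K_B − K_A)/(3.36 − 2.43) = 4515.26/0.93 = 4860 m.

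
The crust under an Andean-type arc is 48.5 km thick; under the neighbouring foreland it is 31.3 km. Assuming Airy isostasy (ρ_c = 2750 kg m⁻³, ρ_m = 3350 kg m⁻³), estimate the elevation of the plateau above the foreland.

3.08 km

Excess crust Δ = 48.5 km − 31.3 km = 17.2 km, split between elevation h and root r with h + r = Δ.
Airy balance ρ_c h = (ρ_m − ρ_c) r gives r = h ρ_c/(ρ_m − ρ_c), so h (1 + ρ_c/(ρ_m − ρ_c)) = Δ, i.e. h = Δ (ρ_m − ρ_c)/ρ_m.
h = 17.2 km × 600/3350 = 3.08 km.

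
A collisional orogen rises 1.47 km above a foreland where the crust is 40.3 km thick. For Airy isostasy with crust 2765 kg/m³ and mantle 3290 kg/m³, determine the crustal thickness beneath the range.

49.5 km

Root depth r = h ρ_c / (ρ_m − ρ_c) = 1.47 km × 2765 / 525 = 7.742 km.
Total thickness = T + h + r = 40.3 km + 1.47 km + 7.742 km = 49.5 km.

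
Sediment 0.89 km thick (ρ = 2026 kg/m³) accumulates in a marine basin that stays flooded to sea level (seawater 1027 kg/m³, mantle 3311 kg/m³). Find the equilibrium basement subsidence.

0.389 km

Submarine loading: the sediment displaces seawater, and the subsidence is in turn flooded, so s (ρ_m − ρ_w) = t (ρ_sed − ρ_w).
s = 0.89 km × (2026 − 1027) / (3311 − 1027) = 0.389 km.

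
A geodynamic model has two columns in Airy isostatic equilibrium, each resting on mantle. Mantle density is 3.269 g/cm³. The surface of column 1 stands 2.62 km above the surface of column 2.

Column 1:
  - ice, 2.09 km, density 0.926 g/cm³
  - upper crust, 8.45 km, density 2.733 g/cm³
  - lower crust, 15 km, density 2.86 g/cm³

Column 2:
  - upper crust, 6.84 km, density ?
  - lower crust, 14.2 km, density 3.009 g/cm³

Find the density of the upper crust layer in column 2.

Take the compensation level at the base of the deeper column (depth z_c below the surface of column 1) and equate Σ ρ_i t_i down to z_c; mantle fills any gap and the z_c terms cancel.
Column 1: 2.09×0.926 + 8.45×2.733 + 15×2.86 + (z_c − 25.54)×3.269
Column 2: 2.62×0 + 6.84×ρ + 14.2×3.009 + (z_c − 2.62 − 21.04)×3.269
The z_c×3.269 term appears on both sides and cancels. Collect the known terms of each column as K = Σ(ρt)_known − 3.269 × (depth of known layers): K_1 = 67.92919 − 3.269×25.54 = −15.56107; K_2 = 42.7278 − 3.269×(2.62 + 21.04) = −34.61674.
Balance: K_1 = K_2 + 6.84×ρ, so ρ = (K_1 − K_2)/6.84 = 19.0557/6.84 = 2.79 g/cm³.

2.79 g/cm³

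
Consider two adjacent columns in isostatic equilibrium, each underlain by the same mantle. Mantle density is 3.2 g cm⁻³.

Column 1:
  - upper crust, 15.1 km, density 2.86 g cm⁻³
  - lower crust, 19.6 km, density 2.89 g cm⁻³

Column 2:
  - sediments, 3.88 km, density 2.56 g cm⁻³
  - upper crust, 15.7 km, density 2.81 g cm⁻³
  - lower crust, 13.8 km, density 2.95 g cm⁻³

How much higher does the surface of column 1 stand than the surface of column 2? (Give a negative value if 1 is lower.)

−0.264 km

For any compensation level in the mantle, the mantle terms cancel and isostasy reduces to e = (Σt_1 − Σt_2) − (Σ(ρt)_1 − Σ(ρt)_2) / ρ_m.
Σt_1 = 34.7 km; Σt_2 = 33.38 km; Σ(ρt)_1 = 99.83; Σ(ρt)_2 = 94.7598 (in km·g cm⁻³).
e = (34.7 − 33.38) − (99.83 − 94.7598) / 3.2 = −0.264 km.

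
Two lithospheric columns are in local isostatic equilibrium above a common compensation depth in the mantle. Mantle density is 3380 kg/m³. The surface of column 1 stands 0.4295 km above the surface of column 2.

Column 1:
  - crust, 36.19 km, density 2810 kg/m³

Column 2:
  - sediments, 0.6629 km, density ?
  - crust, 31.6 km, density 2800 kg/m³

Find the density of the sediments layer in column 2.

Take the compensation level at the base of the deeper column (depth z_c below the surface of column 1) and equate Σ ρ_i t_i down to z_c; mantle fills any gap and the z_c terms cancel.
Column 1: 36.19×2810 + (z_c − 36.19)×3380
Column 2: 0.4295×0 + 0.6629×ρ + 31.6×2800 + (z_c − 0.4295 − 32.2629)×3380
The z_c×3380 term appears on both sides and cancels. Collect the known terms of each column as K = Σ(ρt)_known − 3380 × (depth of known layers): K_1 = 101693.9 − 3380×36.19 = −20628.3; K_2 = 88480 − 3380×(0.4295 + 32.2629) = −22020.312.
Balance: K_1 = K_2 + 0.6629×ρ, so ρ = (K_1 − K_2)/0.6629 = 1392.01/0.6629 = 2100 kg/m³.

2100 kg/m³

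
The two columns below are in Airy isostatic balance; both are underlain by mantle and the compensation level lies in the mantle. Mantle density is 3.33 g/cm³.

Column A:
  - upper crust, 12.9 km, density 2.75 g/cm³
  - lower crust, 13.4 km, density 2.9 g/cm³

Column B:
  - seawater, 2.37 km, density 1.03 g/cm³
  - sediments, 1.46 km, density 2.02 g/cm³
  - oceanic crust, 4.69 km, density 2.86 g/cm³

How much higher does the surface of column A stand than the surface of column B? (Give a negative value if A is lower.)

1.1 km

For any compensation level in the mantle, the mantle terms cancel and isostasy reduces to e = (Σt_A − Σt_B) − (Σ(ρt)_A − Σ(ρt)_B) / ρ_m.
Σt_A = 26.3 km; Σt_B = 8.52 km; Σ(ρt)_A = 74.335; Σ(ρt)_B = 18.8037 (in km·g/cm³).
e = (26.3 − 8.52) − (74.335 − 18.8037) / 3.33 = 1.1 km.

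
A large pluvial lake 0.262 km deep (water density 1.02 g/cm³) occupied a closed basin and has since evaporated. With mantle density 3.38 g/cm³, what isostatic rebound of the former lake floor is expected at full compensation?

u = d ρ_w/ρ_m = 0.262 km × 1.02/3.38 = 0.0791 km.

0.0791 km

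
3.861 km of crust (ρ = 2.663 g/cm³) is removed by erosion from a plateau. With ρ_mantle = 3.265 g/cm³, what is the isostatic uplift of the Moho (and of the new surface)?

Unloading: uplift u = e ρ_c/ρ_m = 3.861 km × 2.663/3.265 = 3.15 km.

3.15 km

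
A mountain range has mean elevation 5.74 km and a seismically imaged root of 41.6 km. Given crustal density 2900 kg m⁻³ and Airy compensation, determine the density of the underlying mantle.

3300 kg m⁻³

Airy balance: ρ_c h = (ρ_m − ρ_c) r → ρ_m = ρ_c (1 + h/r).
ρ_m = 2900 × (1 + 5.74 km/41.6 km) = 3300 kg m⁻³.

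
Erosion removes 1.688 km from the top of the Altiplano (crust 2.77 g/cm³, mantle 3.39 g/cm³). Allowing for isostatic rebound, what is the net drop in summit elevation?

Rebound u = e ρ_c/ρ_m = 1.688 km × 2.77/3.39 = 1.379 km.
Net surface drop = e − u = 1.688 km − 1.379 km = e (ρ_m − ρ_c)/ρ_m = 0.309 km.

0.309 km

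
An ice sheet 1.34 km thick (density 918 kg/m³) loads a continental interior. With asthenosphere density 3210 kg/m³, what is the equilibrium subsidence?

0.383 km

Equating mass per unit area of the two columns: the ice load ρ_ice t is balanced by mantle displaced below, ρ_m s.
s = t ρ_ice / ρ_m = 1.34 km × 918/3210 = 0.383 km.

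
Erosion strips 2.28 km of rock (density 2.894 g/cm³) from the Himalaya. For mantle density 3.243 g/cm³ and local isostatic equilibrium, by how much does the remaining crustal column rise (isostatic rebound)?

Unloading: uplift u = e ρ_c/ρ_m = 2.28 km × 2.894/3.243 = 2.03 km.

2.03 km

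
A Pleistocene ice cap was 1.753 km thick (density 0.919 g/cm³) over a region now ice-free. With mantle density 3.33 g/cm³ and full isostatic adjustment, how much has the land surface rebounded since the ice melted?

0.484 km

Removing the load lets mantle flow back in; uplift u satisfies ρ_ice t = ρ_m u.
u = t ρ_ice/ρ_m = 1.753 km × 0.919/3.33 = 0.484 km.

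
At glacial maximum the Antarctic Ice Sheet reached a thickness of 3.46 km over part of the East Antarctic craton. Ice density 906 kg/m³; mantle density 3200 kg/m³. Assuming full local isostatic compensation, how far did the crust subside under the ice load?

By Archimedes' principle applied to the lithosphere: the ice load ρ_ice t is balanced by mantle displaced below, ρ_m s.
s = t ρ_ice / ρ_m = 3.46 km × 906/3200 = 0.98 km.

0.98 km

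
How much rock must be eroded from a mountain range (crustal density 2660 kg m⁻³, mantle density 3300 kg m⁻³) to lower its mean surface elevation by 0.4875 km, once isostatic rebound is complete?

2.51 km

Net drop Δ = e − u = e − e ρ_c/ρ_m = e (ρ_m − ρ_c)/ρ_m.
e = Δ ρ_m/(ρ_m − ρ_c) = 0.4875 km × 3300/640 = 2.51 km.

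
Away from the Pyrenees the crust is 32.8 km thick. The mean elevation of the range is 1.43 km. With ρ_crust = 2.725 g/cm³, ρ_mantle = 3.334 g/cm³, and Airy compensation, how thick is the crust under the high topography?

Root depth r = h ρ_c / (ρ_m − ρ_c) = 1.43 km × 2.725 / 0.609 = 6.399 km.
Total thickness = T + h + r = 32.8 km + 1.43 km + 6.399 km = 40.6 km.

40.6 km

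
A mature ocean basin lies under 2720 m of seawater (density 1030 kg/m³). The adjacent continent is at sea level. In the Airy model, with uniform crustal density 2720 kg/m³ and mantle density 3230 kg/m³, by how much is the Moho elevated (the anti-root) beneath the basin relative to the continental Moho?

By Archimedes' principle applied to the lithosphere: replacing crust with seawater at the top is compensated by replacing crust with mantle at the base: d (ρ_c − ρ_w) = a (ρ_m − ρ_c).
a = d (ρ_c − ρ_w)/(ρ_m − ρ_c) = 2720 m × 1690/510 = 9010 m.

9010 m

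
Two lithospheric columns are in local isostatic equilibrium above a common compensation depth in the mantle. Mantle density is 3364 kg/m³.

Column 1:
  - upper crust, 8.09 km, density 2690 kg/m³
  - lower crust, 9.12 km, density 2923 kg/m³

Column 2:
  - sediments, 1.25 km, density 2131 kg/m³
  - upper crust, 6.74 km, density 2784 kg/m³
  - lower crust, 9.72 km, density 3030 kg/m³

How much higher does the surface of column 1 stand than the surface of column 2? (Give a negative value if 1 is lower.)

For any compensation level in the mantle, the mantle terms cancel and isostasy reduces to e = (Σt_1 − Σt_2) − (Σ(ρt)_1 − Σ(ρt)_2) / ρ_m.
Σt_1 = 17.21 km; Σt_2 = 17.71 km; Σ(ρt)_1 = 48419.86; Σ(ρt)_2 = 50879.51 (in km·kg/m³).
e = (17.21 − 17.71) − (48419.86 − 50879.51) / 3364 = 0.231 km.

0.231 km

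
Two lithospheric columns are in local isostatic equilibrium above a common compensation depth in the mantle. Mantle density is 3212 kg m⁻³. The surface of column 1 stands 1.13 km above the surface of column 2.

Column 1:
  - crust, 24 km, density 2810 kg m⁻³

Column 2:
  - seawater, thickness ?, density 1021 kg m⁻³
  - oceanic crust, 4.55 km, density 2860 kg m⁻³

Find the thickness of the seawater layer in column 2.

Take the compensation level at the base of the deeper column (depth z_c below the surface of column 1) and equate Σ ρ_i t_i down to z_c; mantle fills any gap and the z_c terms cancel.
Column 1: 24×2810 + (z_c − 24)×3212
Column 2: 1.13×0 + x×1021 + 4.55×2860 + (z_c − 1.13 − 4.55 − x)×3212
The z_c×3212 term appears on both sides and cancels. Collect the known terms of each column as K = Σ(ρt)_known − 3212 × (depth of known layers): K_1 = 67440 − 3212×24 = −9648; K_2 = 13013 − 3212×(1.13 + 4.55) = −5231.16.
Balance: K_1 = K_2 − x×(3212 − 1021), so x = (K_2 − K_1)/(3212 − 1021) = 4416.84/2191 = 2.02 km.

2.02 km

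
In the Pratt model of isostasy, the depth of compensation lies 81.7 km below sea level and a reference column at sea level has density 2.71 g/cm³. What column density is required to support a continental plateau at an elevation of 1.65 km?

2.66 g/cm³

Pratt balance: ρ_ref D = ρ (D + h).
ρ = ρ_ref D/(D + h) = 2.71 × 81.7 km/(81.7 km + 1.65 km) = 2.66 g/cm³.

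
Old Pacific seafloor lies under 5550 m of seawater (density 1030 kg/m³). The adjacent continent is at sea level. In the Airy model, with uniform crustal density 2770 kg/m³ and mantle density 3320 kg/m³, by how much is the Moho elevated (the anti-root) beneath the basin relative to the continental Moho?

17600 m

By Archimedes' principle applied to the lithosphere: replacing crust with seawater at the top is compensated by replacing crust with mantle at the base: d (ρ_c − ρ_w) = a (ρ_m − ρ_c).
a = d (ρ_c − ρ_w)/(ρ_m − ρ_c) = 5550 m × 1740/550 = 17600 m.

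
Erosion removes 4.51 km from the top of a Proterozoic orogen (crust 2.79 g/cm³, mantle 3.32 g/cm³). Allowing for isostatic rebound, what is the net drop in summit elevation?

0.72 km

Rebound u = e ρ_c/ρ_m = 4.51 km × 2.79/3.32 = 3.79 km.
Net surface drop = e − u = 4.51 km − 3.79 km = e (ρ_m − ρ_c)/ρ_m = 0.72 km.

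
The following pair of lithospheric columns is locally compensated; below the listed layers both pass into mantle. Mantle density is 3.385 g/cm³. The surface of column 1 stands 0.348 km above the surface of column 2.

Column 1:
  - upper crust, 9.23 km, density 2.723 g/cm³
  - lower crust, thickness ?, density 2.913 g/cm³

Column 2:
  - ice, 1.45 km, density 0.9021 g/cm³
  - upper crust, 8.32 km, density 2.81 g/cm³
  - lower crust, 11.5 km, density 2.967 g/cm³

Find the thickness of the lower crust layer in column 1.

Take the compensation level at the base of the deeper column (depth z_c below the surface of column 1) and equate Σ ρ_i t_i down to z_c; mantle fills any gap and the z_c terms cancel.
Column 1: 9.23×2.723 + x×2.913 + (z_c − 9.23 − x)×3.385
Column 2: 0.348×0 + 1.45×0.9021 + 8.32×2.81 + 11.5×2.967 + (z_c − 0.348 − 21.27)×3.385
The z_c×3.385 term appears on both sides and cancels. Collect the known terms of each column as K = Σ(ρt)_known − 3.385 × (depth of known layers): K_1 = 25.13329 − 3.385×9.23 = −6.11026; K_2 = 58.807745 − 3.385×(0.348 + 21.27) = −14.369185.
Balance: K_1 − x×(3.385 − 2.913) = K_2, so x = (K_1 − K_2)/(3.385 − 2.913) = 8.25892/0.472 = 17.5 km.

17.5 km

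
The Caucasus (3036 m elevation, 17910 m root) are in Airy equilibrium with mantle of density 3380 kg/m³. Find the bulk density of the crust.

ρ_c h = (ρ_m − ρ_c) r → ρ_c (h + r) = ρ_m r → ρ_c = ρ_m r / (h + r).
ρ_c = 3380 × 17910 m / (3036 m + 17910 m) = 2890 kg/m³.

2890 kg/m³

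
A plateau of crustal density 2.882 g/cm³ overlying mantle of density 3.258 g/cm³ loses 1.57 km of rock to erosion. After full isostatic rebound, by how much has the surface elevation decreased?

Rebound u = e ρ_c/ρ_m = 1.57 km × 2.882/3.258 = 1.389 km.
Net surface drop = e − u = 1.57 km − 1.389 km = e (ρ_m − ρ_c)/ρ_m = 0.181 km.

0.181 km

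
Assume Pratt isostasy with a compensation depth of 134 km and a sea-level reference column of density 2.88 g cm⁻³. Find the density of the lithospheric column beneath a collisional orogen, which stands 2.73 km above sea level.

Pratt balance: ρ_ref D = ρ (D + h).
ρ = ρ_ref D/(D + h) = 2.88 × 134 km/(134 km + 2.73 km) = 2.82 g cm⁻³.

2.82 g cm⁻³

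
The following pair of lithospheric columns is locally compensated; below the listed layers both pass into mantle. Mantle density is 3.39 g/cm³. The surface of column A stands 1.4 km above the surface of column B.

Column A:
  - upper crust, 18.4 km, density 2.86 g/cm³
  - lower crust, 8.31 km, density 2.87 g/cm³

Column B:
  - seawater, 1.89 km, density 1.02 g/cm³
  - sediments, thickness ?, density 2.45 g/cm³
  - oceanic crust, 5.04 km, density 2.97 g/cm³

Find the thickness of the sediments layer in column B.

Take the compensation level at the base of the deeper column (depth z_c below the surface of column A) and equate Σ ρ_i t_i down to z_c; mantle fills any gap and the z_c terms cancel.
Column A: 18.4×2.86 + 8.31×2.87 + (z_c − 26.71)×3.39
Column B: 1.4×0 + 1.89×1.02 + x×2.45 + 5.04×2.97 + (z_c − 1.4 − 6.93 − x)×3.39
The z_c×3.39 term appears on both sides and cancels. Collect the known terms of each column as K = Σ(ρt)_known − 3.39 × (depth of known layers): K_A = 76.4737 − 3.39×26.71 = −14.0732; K_B = 16.8966 − 3.39×(1.4 + 6.93) = −11.3421.
Balance: K_A = K_B − x×(3.39 − 2.45), so x = (K_B − K_A)/(3.39 − 2.45) = 2.7311/0.94 = 2.91 km.

2.91 km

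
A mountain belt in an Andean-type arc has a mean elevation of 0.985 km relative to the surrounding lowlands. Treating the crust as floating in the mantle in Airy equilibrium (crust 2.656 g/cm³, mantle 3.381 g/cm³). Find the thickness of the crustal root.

In Airy isostatic equilibrium: the weight of the topography is balanced by the buoyancy of the root, ρ_c h = (ρ_m − ρ_c) r.
r = h · ρ_c / (ρ_m − ρ_c) = 0.985 km × 2.656 / (3.381 − 2.656) = 3.61 km.

3.61 km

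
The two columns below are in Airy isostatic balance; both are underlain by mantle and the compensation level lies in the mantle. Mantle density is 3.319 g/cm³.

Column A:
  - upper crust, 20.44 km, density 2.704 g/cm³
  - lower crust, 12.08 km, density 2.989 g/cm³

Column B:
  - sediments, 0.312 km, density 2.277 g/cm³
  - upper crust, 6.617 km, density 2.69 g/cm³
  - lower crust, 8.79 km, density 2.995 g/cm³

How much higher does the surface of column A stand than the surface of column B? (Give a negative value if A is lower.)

2.78 km

For any compensation level in the mantle, the mantle terms cancel and isostasy reduces to e = (Σt_A − Σt_B) − (Σ(ρt)_A − Σ(ρt)_B) / ρ_m.
Σt_A = 32.52 km; Σt_B = 15.719 km; Σ(ρt)_A = 91.37688; Σ(ρt)_B = 44.836204 (in km·g/cm³).
e = (32.52 − 15.719) − (91.37688 − 44.836204) / 3.319 = 2.78 km.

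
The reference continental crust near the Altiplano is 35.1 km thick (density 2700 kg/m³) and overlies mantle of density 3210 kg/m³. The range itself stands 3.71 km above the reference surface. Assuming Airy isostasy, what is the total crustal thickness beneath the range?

Root depth r = h ρ_c / (ρ_m − ρ_c) = 3.71 km × 2700 / 510 = 19.64 km.
Total thickness = T + h + r = 35.1 km + 3.71 km + 19.64 km = 58.5 km.

58.5 km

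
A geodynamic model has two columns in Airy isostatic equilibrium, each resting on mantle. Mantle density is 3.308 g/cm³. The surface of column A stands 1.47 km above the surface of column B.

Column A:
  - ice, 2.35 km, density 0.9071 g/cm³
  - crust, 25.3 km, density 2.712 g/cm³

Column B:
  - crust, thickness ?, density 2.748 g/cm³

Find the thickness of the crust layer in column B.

Take the compensation level at the base of the deeper column (depth z_c below the surface of column A) and equate Σ ρ_i t_i down to z_c; mantle fills any gap and the z_c terms cancel.
Column A: 2.35×0.9071 + 25.3×2.712 + (z_c − 27.65)×3.308
Column B: 1.47×0 + x×2.748 + (z_c − 1.47 − 0 − x)×3.308
The z_c×3.308 term appears on both sides and cancels. Collect the known terms of each column as K = Σ(ρt)_known − 3.308 × (depth of known layers): K_A = 70.745285 − 3.308×27.65 = −20.720915; K_B = 0 − 3.308×(1.47 + 0) = −4.86276.
Balance: K_A = K_B − x×(3.308 − 2.748), so x = (K_B − K_A)/(3.308 − 2.748) = 15.8582/0.56 = 28.3 km.

28.3 km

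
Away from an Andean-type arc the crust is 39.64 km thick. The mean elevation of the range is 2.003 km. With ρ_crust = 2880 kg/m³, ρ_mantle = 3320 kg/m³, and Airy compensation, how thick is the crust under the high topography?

54.8 km

Root depth r = h ρ_c / (ρ_m − ρ_c) = 2.003 km × 2880 / 440 = 13.11 km.
Total thickness = T + h + r = 39.64 km + 2.003 km + 13.11 km = 54.8 km.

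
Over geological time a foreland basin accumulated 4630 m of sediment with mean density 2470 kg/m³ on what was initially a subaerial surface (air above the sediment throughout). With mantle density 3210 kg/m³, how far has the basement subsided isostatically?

3560 m

Subaerial load: s = t ρ_sed / ρ_m = 4630 m × 2470/3210 = 3560 m.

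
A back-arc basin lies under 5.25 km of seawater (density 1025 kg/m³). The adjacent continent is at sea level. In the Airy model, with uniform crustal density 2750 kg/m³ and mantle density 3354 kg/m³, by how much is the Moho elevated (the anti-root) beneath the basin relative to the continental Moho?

15 km

Balancing pressure at the compensation depth: replacing crust with seawater at the top is compensated by replacing crust with mantle at the base: d (ρ_c − ρ_w) = a (ρ_m − ρ_c).
a = d (ρ_c − ρ_w)/(ρ_m − ρ_c) = 5.25 km × 1725/604 = 15 km.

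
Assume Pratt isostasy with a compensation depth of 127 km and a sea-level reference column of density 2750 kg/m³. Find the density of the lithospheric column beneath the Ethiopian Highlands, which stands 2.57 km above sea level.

2700 kg/m³

Pratt balance: ρ_ref D = ρ (D + h).
ρ = ρ_ref D/(D + h) = 2750 × 127 km/(127 km + 2.57 km) = 2700 kg/m³.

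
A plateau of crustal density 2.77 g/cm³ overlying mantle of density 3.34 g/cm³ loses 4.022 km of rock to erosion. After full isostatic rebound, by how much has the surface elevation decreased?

Rebound u = e ρ_c/ρ_m = 4.022 km × 2.77/3.34 = 3.336 km.
Net surface drop = e − u = 4.022 km − 3.336 km = e (ρ_m − ρ_c)/ρ_m = 0.686 km.

0.686 km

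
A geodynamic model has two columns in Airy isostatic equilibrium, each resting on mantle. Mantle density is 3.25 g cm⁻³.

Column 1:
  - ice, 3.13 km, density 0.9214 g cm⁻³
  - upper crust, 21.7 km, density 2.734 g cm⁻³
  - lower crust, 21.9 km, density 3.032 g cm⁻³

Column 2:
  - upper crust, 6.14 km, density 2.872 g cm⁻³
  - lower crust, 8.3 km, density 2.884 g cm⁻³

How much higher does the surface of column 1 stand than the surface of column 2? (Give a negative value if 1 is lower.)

For any compensation level in the mantle, the mantle terms cancel and isostasy reduces to e = (Σt_1 − Σt_2) − (Σ(ρt)_1 − Σ(ρt)_2) / ρ_m.
Σt_1 = 46.73 km; Σt_2 = 14.44 km; Σ(ρt)_1 = 128.612582; Σ(ρt)_2 = 41.57128 (in km·g cm⁻³).
e = (46.73 − 14.44) − (128.612582 − 41.57128) / 3.25 = 5.51 km.

5.51 km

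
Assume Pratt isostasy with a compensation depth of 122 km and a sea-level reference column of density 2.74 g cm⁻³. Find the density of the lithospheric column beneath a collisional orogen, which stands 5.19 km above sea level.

Pratt balance: ρ_ref D = ρ (D + h).
ρ = ρ_ref D/(D + h) = 2.74 × 122 km/(122 km + 5.19 km) = 2.63 g cm⁻³.

2.63 g cm⁻³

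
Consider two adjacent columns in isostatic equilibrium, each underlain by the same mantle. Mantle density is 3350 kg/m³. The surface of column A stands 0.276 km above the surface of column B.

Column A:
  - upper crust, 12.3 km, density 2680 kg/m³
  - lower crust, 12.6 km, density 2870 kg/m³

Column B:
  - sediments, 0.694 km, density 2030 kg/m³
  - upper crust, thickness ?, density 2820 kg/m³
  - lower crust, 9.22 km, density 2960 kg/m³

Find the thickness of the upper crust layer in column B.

Take the compensation level at the base of the deeper column (depth z_c below the surface of column A) and equate Σ ρ_i t_i down to z_c; mantle fills any gap and the z_c terms cancel.
Column A: 12.3×2680 + 12.6×2870 + (z_c − 24.9)×3350
Column B: 0.276×0 + 0.694×2030 + x×2820 + 9.22×2960 + (z_c − 0.276 − 9.914 − x)×3350
The z_c×3350 term appears on both sides and cancels. Collect the known terms of each column as K = Σ(ρt)_known − 3350 × (depth of known layers): K_A = 69126 − 3350×24.9 = −14289; K_B = 28700.02 − 3350×(0.276 + 9.914) = −5436.48.
Balance: K_A = K_B − x×(3350 − 2820), so x = (K_B − K_A)/(3350 − 2820) = 8852.52/530 = 16.7 km.

16.7 km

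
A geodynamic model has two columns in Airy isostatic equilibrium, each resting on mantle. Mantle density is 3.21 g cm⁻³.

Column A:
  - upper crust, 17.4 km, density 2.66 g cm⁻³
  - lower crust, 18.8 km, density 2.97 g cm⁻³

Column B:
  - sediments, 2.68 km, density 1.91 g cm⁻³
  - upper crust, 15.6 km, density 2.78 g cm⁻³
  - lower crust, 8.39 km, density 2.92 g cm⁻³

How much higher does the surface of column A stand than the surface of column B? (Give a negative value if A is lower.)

For any compensation level in the mantle, the mantle terms cancel and isostasy reduces to e = (Σt_A − Σt_B) − (Σ(ρt)_A − Σ(ρt)_B) / ρ_m.
Σt_A = 36.2 km; Σt_B = 26.67 km; Σ(ρt)_A = 102.12; Σ(ρt)_B = 72.9856 (in km·g cm⁻³).
e = (36.2 − 26.67) − (102.12 − 72.9856) / 3.21 = 0.454 km.

0.454 km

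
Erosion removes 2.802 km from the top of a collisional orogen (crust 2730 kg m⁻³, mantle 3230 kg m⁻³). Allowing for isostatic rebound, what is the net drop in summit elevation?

Rebound u = e ρ_c/ρ_m = 2.802 km × 2730/3230 = 2.368 km.
Net surface drop = e − u = 2.802 km − 2.368 km = e (ρ_m − ρ_c)/ρ_m = 0.434 km.

0.434 km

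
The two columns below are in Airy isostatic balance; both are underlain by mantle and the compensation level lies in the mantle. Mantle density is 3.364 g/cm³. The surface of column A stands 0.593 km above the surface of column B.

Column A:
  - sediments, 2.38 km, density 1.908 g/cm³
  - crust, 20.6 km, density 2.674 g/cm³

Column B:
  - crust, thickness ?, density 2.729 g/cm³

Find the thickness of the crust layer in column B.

Take the compensation level at the base of the deeper column (depth z_c below the surface of column A) and equate Σ ρ_i t_i down to z_c; mantle fills any gap and the z_c terms cancel.
Column A: 2.38×1.908 + 20.6×2.674 + (z_c − 22.98)×3.364
Column B: 0.593×0 + x×2.729 + (z_c − 0.593 − 0 − x)×3.364
The z_c×3.364 term appears on both sides and cancels. Collect the known terms of each column as K = Σ(ρt)_known − 3.364 × (depth of known layers): K_A = 59.62544 − 3.364×22.98 = −17.67928; K_B = 0 − 3.364×(0.593 + 0) = −1.994852.
Balance: K_A = K_B − x×(3.364 − 2.729), so x = (K_B − K_A)/(3.364 − 2.729) = 15.6844/0.635 = 24.7 km.

24.7 km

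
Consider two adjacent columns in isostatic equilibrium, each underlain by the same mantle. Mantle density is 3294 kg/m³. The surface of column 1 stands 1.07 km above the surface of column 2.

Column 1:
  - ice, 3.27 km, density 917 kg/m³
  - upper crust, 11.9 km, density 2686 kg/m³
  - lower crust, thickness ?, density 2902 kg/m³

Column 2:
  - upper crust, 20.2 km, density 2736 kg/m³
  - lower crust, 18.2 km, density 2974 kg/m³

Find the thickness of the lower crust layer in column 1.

14.3 km

Take the compensation level at the base of the deeper column (depth z_c below the surface of column 1) and equate Σ ρ_i t_i down to z_c; mantle fills any gap and the z_c terms cancel.
Column 1: 3.27×917 + 11.9×2686 + x×2902 + (z_c − 15.17 − x)×3294
Column 2: 1.07×0 + 20.2×2736 + 18.2×2974 + (z_c − 1.07 − 38.4)×3294
The z_c×3294 term appears on both sides and cancels. Collect the known terms of each column as K = Σ(ρt)_known − 3294 × (depth of known layers): K_1 = 34961.99 − 3294×15.17 = −15007.99; K_2 = 109394 − 3294×(1.07 + 38.4) = −20620.18.
Balance: K_1 − x×(3294 − 2902) = K_2, so x = (K_1 − K_2)/(3294 − 2902) = 5612.19/392 = 14.3 km.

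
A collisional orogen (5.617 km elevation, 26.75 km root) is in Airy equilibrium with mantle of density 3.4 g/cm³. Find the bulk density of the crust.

2.81 g/cm³

ρ_c h = (ρ_m − ρ_c) r → ρ_c (h + r) = ρ_m r → ρ_c = ρ_m r / (h + r).
ρ_c = 3.4 × 26.75 km / (5.617 km + 26.75 km) = 2.81 g/cm³.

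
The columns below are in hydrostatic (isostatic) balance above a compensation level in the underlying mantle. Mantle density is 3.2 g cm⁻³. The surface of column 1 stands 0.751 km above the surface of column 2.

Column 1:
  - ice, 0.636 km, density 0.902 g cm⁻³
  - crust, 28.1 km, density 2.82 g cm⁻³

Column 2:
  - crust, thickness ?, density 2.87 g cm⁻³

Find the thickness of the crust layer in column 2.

29.5 km

Take the compensation level at the base of the deeper column (depth z_c below the surface of column 1) and equate Σ ρ_i t_i down to z_c; mantle fills any gap and the z_c terms cancel.
Column 1: 0.636×0.902 + 28.1×2.82 + (z_c − 28.736)×3.2
Column 2: 0.751×0 + x×2.87 + (z_c − 0.751 − 0 − x)×3.2
The z_c×3.2 term appears on both sides and cancels. Collect the known terms of each column as K = Σ(ρt)_known − 3.2 × (depth of known layers): K_1 = 79.815672 − 3.2×28.736 = −12.139528; K_2 = 0 − 3.2×(0.751 + 0) = −2.4032.
Balance: K_1 = K_2 − x×(3.2 − 2.87), so x = (K_2 − K_1)/(3.2 − 2.87) = 9.73633/0.33 = 29.5 km.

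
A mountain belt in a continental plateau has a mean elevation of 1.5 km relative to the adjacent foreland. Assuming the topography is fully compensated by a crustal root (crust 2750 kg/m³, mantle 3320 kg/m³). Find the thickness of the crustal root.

7.24 km

In Airy isostatic equilibrium: the weight of the topography is balanced by the buoyancy of the root, ρ_c h = (ρ_m − ρ_c) r.
r = h · ρ_c / (ρ_m − ρ_c) = 1.5 km × 2750 / (3320 − 2750) = 7.24 km.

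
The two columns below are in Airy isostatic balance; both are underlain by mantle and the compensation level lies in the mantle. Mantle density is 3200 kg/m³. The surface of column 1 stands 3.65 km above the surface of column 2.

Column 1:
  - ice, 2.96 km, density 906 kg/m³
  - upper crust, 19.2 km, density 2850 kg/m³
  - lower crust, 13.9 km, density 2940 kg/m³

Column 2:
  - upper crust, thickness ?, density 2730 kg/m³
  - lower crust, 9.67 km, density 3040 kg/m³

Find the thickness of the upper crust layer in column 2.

Take the compensation level at the base of the deeper column (depth z_c below the surface of column 1) and equate Σ ρ_i t_i down to z_c; mantle fills any gap and the z_c terms cancel.
Column 1: 2.96×906 + 19.2×2850 + 13.9×2940 + (z_c − 36.06)×3200
Column 2: 3.65×0 + x×2730 + 9.67×3040 + (z_c − 3.65 − 9.67 − x)×3200
The z_c×3200 term appears on both sides and cancels. Collect the known terms of each column as K = Σ(ρt)_known − 3200 × (depth of known layers): K_1 = 98267.76 − 3200×36.06 = −17124.24; K_2 = 29396.8 − 3200×(3.65 + 9.67) = −13227.2.
Balance: K_1 = K_2 − x×(3200 − 2730), so x = (K_2 − K_1)/(3200 − 2730) = 3897.04/470 = 8.29 km.

8.29 km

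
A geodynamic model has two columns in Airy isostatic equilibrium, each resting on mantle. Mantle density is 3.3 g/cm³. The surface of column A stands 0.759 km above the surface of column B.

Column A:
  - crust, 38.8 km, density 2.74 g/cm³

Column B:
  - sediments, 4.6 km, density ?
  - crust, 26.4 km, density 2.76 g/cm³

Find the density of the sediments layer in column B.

2.22 g/cm³

Take the compensation level at the base of the deeper column (depth z_c below the surface of column A) and equate Σ ρ_i t_i down to z_c; mantle fills any gap and the z_c terms cancel.
Column A: 38.8×2.74 + (z_c − 38.8)×3.3
Column B: 0.759×0 + 4.6×ρ + 26.4×2.76 + (z_c − 0.759 − 31)×3.3
The z_c×3.3 term appears on both sides and cancels. Collect the known terms of each column as K = Σ(ρt)_known − 3.3 × (depth of known layers): K_A = 106.312 − 3.3×38.8 = −21.728; K_B = 72.864 − 3.3×(0.759 + 31) = −31.9407.
Balance: K_A = K_B + 4.6×ρ, so ρ = (K_A − K_B)/4.6 = 10.2127/4.6 = 2.22 g/cm³.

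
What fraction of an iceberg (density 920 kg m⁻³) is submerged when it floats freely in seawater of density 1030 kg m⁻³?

Submerged fraction = ρ_obj/ρ_fluid = 920/1030 = 0.893.

0.893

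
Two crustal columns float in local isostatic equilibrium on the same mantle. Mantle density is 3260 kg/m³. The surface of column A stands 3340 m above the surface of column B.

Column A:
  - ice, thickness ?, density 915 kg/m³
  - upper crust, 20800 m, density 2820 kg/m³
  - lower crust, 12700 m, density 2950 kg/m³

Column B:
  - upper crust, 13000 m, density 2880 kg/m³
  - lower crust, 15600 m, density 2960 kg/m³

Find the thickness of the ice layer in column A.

3160 m

Take the compensation level at the base of the deeper column (depth z_c below the surface of column A) and equate Σ ρ_i t_i down to z_c; mantle fills any gap and the z_c terms cancel.
Column A: x×915 + 20800×2820 + 12700×2950 + (z_c − 33500 − x)×3260
Column B: 3340×0 + 13000×2880 + 15600×2960 + (z_c − 3340 − 28600)×3260
The z_c×3260 term appears on both sides and cancels. Collect the known terms of each column as K = Σ(ρt)_known − 3260 × (depth of known layers): K_A = 96121000 − 3260×33500 = −13089000; K_B = 83616000 − 3260×(3340 + 28600) = −20508400.
Balance: K_A − x×(3260 − 915) = K_B, so x = (K_A − K_B)/(3260 − 915) = 7419400/2345 = 3160 m.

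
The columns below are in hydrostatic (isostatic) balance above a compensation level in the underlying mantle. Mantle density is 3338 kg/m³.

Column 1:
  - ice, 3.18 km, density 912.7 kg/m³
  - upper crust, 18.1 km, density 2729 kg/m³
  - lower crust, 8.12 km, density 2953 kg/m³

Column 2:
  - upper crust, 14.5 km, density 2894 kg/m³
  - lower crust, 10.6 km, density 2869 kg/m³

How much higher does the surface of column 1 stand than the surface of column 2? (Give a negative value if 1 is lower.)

For any compensation level in the mantle, the mantle terms cancel and isostasy reduces to e = (Σt_1 − Σt_2) − (Σ(ρt)_1 − Σ(ρt)_2) / ρ_m.
Σt_1 = 29.4 km; Σt_2 = 25.1 km; Σ(ρt)_1 = 76275.646; Σ(ρt)_2 = 72374.4 (in km·kg/m³).
e = (29.4 − 25.1) − (76275.646 − 72374.4) / 3338 = 3.13 km.

3.13 km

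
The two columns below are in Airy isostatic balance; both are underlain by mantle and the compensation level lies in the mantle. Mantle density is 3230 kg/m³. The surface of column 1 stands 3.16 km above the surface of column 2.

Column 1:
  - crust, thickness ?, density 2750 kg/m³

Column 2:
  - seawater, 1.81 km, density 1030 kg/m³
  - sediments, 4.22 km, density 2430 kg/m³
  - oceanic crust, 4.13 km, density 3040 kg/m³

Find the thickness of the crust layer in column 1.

38.2 km

Take the compensation level at the base of the deeper column (depth z_c below the surface of column 1) and equate Σ ρ_i t_i down to z_c; mantle fills any gap and the z_c terms cancel.
Column 1: x×2750 + (z_c − 0 − x)×3230
Column 2: 3.16×0 + 1.81×1030 + 4.22×2430 + 4.13×3040 + (z_c − 3.16 − 10.16)×3230
The z_c×3230 term appears on both sides and cancels. Collect the known terms of each column as K = Σ(ρt)_known − 3230 × (depth of known layers): K_1 = 0 − 3230×0 = 0; K_2 = 24674.1 − 3230×(3.16 + 10.16) = −18349.5.
Balance: K_1 − x×(3230 − 2750) = K_2, so x = (K_1 − K_2)/(3230 − 2750) = 18349.5/480 = 38.2 km.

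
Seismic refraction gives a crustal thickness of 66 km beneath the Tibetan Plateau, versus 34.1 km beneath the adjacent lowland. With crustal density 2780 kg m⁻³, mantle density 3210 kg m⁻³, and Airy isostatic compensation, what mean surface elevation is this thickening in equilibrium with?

4.27 km

Excess crust Δ = 66 km − 34.1 km = 31.9 km, split between elevation h and root r with h + r = Δ.
Airy balance ρ_c h = (ρ_m − ρ_c) r gives r = h ρ_c/(ρ_m − ρ_c), so h (1 + ρ_c/(ρ_m − ρ_c)) = Δ, i.e. h = Δ (ρ_m − ρ_c)/ρ_m.
h = 31.9 km × 430/3210 = 4.27 km.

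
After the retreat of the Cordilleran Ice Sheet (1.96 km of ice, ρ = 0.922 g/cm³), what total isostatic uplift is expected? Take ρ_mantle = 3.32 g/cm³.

0.544 km

Removing the load lets mantle flow back in; uplift u satisfies ρ_ice t = ρ_m u.
u = t ρ_ice/ρ_m = 1.96 km × 0.922/3.32 = 0.544 km.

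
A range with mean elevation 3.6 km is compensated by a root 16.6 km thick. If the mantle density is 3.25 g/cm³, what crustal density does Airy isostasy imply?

2.67 g/cm³

ρ_c h = (ρ_m − ρ_c) r → ρ_c (h + r) = ρ_m r → ρ_c = ρ_m r / (h + r).
ρ_c = 3.25 × 16.6 km / (3.6 km + 16.6 km) = 2.67 g/cm³.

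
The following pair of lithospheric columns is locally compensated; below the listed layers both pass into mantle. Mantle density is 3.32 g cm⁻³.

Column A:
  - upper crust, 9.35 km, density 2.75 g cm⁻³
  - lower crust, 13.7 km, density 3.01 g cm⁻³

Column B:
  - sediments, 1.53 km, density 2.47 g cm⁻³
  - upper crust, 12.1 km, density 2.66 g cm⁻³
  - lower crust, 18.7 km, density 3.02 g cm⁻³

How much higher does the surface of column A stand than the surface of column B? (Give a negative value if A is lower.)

−1.6 km

For any compensation level in the mantle, the mantle terms cancel and isostasy reduces to e = (Σt_A − Σt_B) − (Σ(ρt)_A − Σ(ρt)_B) / ρ_m.
Σt_A = 23.05 km; Σt_B = 32.33 km; Σ(ρt)_A = 66.9495; Σ(ρt)_B = 92.4391 (in km·g cm⁻³).
e = (23.05 − 32.33) − (66.9495 − 92.4391) / 3.32 = −1.6 km.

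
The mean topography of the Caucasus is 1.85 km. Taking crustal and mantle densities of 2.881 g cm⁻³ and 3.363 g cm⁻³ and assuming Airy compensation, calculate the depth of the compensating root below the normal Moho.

For local isostatic compensation: the weight of the topography is balanced by the buoyancy of the root, ρ_c h = (ρ_m − ρ_c) r.
r = h · ρ_c / (ρ_m − ρ_c) = 1.85 km × 2.881 / (3.363 − 2.881) = 11.1 km.

11.1 km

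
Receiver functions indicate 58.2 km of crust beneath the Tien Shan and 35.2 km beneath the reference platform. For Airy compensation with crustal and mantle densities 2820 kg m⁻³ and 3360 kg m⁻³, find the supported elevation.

3.7 km

Excess crust Δ = 58.2 km − 35.2 km = 23 km, split between elevation h and root r with h + r = Δ.
Airy balance ρ_c h = (ρ_m − ρ_c) r gives r = h ρ_c/(ρ_m − ρ_c), so h (1 + ρ_c/(ρ_m − ρ_c)) = Δ, i.e. h = Δ (ρ_m − ρ_c)/ρ_m.
h = 23 km × 540/3360 = 3.7 km.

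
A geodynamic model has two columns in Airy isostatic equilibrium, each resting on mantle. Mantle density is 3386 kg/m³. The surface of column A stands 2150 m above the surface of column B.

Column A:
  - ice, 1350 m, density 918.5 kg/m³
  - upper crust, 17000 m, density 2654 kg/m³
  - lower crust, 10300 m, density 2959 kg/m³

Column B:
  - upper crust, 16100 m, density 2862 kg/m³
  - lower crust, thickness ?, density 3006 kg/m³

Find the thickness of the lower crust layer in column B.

11700 m

Take the compensation level at the base of the deeper column (depth z_c below the surface of column A) and equate Σ ρ_i t_i down to z_c; mantle fills any gap and the z_c terms cancel.
Column A: 1350×918.5 + 17000×2654 + 10300×2959 + (z_c − 28650)×3386
Column B: 2150×0 + 16100×2862 + x×3006 + (z_c − 2150 − 16100 − x)×3386
The z_c×3386 term appears on both sides and cancels. Collect the known terms of each column as K = Σ(ρt)_known − 3386 × (depth of known layers): K_A = 76835675 − 3386×28650 = −20173225; K_B = 46078200 − 3386×(2150 + 16100) = −15716300.
Balance: K_A = K_B − x×(3386 − 3006), so x = (K_B − K_A)/(3386 − 3006) = 4456920/380 = 11700 m.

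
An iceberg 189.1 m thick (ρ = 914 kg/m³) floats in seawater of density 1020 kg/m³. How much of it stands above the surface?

19.7 m

Floating equilibrium: submerged depth d = t ρ_obj/ρ_fluid = 189.1 m × 914/1020 = 169.4 m.
Freeboard = t − d = 189.1 m − 169.4 m = 19.7 m.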